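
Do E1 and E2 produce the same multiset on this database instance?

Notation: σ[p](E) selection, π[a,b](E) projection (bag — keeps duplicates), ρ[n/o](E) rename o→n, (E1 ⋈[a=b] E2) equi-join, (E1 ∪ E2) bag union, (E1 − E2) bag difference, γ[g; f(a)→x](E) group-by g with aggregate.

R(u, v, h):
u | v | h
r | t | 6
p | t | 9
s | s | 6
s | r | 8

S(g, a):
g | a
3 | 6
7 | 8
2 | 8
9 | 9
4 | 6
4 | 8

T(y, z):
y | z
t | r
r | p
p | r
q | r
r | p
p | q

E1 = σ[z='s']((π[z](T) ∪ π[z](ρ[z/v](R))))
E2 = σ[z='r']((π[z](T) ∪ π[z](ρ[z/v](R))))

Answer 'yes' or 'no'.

E1 subexpression sizes:
  T → 6
  π[z](T) → 6
  R → 4
  ρ[z/v](R) → 4
  π[z](ρ[z/v](R)) → 4
  (π[z](T) ∪ π[z](ρ[z/v](R))) → 10
  σ[z='s']((π[z](T) ∪ π[z](ρ[z/v](R)))) → 1
E2 subexpression sizes:
  T → 6
  π[z](T) → 6
  R → 4
  ρ[z/v](R) → 4
  π[z](ρ[z/v](R)) → 4
  (π[z](T) ∪ π[z](ρ[z/v](R))) → 10
  σ[z='r']((π[z](T) ∪ π[z](ρ[z/v](R)))) → 4

E1 result:
z
s
E2 result:
z
r
r
r
r
Witness: ('s',) appears 1× in E1 but 0× in E2.

no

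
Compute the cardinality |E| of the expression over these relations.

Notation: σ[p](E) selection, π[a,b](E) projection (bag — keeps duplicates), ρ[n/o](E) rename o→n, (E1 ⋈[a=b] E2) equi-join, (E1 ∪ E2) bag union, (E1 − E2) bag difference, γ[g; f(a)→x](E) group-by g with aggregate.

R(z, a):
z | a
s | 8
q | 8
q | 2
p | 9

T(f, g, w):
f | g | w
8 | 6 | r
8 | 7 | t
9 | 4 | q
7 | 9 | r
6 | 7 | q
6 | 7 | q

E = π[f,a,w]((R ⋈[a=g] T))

Row counts bottom-up:
  R → 4
  T → 6
  (R ⋈[a=g] T) → 1
  π[f,a,w]((R ⋈[a=g] T)) → 1

|E| = 1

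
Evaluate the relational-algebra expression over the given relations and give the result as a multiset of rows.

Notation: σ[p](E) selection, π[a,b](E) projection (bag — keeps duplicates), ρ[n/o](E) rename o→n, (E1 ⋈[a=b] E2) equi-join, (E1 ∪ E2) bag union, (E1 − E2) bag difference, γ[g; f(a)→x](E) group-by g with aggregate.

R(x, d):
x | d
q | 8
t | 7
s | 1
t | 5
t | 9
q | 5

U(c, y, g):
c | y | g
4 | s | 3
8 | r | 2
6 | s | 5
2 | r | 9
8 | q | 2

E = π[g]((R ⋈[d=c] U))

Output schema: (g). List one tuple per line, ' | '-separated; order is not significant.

Per-node cardinality:
  R → 6
  U → 5
  (R ⋈[d=c] U) → 2
  π[g]((R ⋈[d=c] U)) → 2

== RESULT ==
g
2
2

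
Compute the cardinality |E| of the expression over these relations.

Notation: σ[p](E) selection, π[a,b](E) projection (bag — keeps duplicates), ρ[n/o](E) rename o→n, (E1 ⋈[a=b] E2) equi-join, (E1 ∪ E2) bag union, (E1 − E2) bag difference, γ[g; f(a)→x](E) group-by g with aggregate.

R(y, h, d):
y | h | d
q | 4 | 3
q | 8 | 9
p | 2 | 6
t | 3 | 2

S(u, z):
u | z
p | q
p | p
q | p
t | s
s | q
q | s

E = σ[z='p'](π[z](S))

Subexpression sizes:
  S → 6
  π[z](S) → 6
  σ[z='p'](π[z](S)) → 2

|E| = 2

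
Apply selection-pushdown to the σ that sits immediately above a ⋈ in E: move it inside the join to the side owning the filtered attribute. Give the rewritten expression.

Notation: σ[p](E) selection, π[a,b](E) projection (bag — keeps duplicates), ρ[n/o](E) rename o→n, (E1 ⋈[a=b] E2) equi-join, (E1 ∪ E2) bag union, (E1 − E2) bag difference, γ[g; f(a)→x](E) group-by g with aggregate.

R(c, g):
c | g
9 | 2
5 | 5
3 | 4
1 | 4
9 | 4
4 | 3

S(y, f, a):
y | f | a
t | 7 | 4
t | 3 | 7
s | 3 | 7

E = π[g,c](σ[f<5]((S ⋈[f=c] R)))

σ filters on f, owned by the left side.
E' = π[g,c]((σ[f<5](S) ⋈[f=c] R))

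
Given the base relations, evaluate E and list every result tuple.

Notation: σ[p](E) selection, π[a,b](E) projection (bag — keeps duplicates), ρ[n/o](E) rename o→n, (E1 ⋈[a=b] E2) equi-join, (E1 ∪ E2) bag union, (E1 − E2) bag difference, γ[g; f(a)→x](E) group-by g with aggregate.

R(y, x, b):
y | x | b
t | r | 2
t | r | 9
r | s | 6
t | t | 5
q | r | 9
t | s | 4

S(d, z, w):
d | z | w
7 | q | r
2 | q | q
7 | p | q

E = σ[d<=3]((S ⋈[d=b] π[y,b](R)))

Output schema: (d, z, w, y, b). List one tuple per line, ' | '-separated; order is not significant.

Subexpression sizes:
  S → 3
  R → 6
  π[y,b](R) → 6
  (S ⋈[d=b] π[y,b](R)) → 1
  σ[d<=3]((S ⋈[d=b] π[y,b](R))) → 1

== RESULT ==
d | z | w | y | b
2 | q | q | t | 2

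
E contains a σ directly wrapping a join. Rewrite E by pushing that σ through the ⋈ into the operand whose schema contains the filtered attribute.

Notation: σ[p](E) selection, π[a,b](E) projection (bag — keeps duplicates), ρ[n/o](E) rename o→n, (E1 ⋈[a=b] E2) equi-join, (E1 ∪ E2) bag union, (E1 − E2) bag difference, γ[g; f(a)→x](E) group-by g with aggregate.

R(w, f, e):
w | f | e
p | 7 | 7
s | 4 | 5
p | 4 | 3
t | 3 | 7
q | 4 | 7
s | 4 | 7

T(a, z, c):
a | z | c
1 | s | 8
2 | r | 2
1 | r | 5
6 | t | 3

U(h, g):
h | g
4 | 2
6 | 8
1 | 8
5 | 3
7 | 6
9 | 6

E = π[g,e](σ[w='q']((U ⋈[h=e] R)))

σ filters on w, owned by the right side.
E' = π[g,e]((U ⋈[h=e] σ[w='q'](R)))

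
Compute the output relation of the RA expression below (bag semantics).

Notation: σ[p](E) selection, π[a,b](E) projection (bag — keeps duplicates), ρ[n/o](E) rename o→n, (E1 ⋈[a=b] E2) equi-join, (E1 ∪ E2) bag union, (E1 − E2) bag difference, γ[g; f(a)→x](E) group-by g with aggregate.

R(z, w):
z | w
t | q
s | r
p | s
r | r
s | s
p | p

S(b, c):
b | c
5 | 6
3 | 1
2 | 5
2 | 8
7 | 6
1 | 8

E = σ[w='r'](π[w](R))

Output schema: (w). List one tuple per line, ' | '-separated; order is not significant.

Row counts bottom-up:
  R → 6
  π[w](R) → 6
  σ[w='r'](π[w](R)) → 2

== RESULT ==
w
r
r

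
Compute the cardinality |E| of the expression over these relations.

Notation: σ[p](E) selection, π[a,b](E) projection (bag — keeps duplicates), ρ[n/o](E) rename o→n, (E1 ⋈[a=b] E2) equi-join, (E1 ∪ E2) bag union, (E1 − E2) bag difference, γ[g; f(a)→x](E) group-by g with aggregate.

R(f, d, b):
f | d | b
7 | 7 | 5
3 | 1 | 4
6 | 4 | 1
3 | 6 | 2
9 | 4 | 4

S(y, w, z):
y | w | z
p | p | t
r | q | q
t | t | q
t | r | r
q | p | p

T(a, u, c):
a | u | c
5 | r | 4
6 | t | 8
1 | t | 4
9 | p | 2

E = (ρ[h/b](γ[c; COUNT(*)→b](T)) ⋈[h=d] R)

Subexpression sizes:
  T → 4
  γ[c; COUNT(*)→b](T) → 3
  ρ[h/b](γ[c; COUNT(*)→b](T)) → 3
  R → 5
  (ρ[h/b](γ[c; COUNT(*)→b](T)) ⋈[h=d] R) → 2

|E| = 2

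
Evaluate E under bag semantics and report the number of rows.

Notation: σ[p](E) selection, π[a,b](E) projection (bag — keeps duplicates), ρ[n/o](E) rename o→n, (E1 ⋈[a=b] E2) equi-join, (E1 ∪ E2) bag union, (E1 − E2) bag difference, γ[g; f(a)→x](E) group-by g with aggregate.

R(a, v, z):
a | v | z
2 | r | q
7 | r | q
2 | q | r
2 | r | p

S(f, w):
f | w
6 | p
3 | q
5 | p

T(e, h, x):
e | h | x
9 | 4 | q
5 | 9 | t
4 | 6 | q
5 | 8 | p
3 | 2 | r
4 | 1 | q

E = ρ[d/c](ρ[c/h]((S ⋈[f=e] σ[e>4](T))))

Stepwise |·|:
  S → 3
  T → 6
  σ[e>4](T) → 3
  (S ⋈[f=e] σ[e>4](T)) → 2
  ρ[c/h]((S ⋈[f=e] σ[e>4](T))) → 2
  ρ[d/c](ρ[c/h]((S ⋈[f=e] σ[e>4](T)))) → 2

|E| = 2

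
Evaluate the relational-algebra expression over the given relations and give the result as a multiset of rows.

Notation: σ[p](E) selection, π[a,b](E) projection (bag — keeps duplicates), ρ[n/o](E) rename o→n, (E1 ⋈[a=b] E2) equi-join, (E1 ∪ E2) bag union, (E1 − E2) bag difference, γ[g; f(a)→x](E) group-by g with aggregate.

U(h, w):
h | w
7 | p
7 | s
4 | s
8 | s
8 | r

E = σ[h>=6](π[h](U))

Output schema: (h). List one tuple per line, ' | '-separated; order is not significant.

Stepwise |·|:
  U → 5
  π[h](U) → 5
  σ[h>=6](π[h](U)) → 4

== RESULT ==
h
7
7
8
8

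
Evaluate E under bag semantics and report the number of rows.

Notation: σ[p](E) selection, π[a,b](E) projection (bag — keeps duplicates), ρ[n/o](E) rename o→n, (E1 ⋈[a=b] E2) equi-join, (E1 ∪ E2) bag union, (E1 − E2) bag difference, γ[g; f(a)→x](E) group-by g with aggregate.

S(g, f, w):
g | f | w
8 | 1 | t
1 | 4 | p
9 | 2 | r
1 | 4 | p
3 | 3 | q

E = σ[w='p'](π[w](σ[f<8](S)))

Per-node cardinality:
  S → 5
  σ[f<8](S) → 5
  π[w](σ[f<8](S)) → 5
  σ[w='p'](π[w](σ[f<8](S))) → 2

|E| = 2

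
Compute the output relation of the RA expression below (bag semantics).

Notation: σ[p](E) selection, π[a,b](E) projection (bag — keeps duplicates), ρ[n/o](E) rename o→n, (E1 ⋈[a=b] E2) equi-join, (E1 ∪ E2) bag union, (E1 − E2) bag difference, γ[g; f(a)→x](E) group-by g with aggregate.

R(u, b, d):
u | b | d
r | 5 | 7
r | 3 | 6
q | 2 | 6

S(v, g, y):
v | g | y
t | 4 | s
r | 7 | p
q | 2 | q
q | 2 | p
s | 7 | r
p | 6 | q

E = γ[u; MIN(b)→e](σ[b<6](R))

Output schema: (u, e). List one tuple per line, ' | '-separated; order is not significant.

Per-node cardinality:
  R → 3
  σ[b<6](R) → 3
  γ[u; MIN(b)→e](σ[b<6](R)) → 2

== RESULT ==
u | e
q | 2
r | 3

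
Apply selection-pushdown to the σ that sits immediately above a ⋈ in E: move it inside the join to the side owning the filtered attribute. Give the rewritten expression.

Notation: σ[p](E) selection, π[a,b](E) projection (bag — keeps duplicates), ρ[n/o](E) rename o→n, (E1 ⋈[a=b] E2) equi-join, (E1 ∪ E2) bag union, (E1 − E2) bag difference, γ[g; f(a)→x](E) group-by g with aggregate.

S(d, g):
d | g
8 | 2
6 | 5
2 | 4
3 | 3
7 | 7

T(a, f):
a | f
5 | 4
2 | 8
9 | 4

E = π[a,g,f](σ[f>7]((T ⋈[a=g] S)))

σ filters on f, owned by the left side.
E' = π[a,g,f]((σ[f>7](T) ⋈[a=g] S))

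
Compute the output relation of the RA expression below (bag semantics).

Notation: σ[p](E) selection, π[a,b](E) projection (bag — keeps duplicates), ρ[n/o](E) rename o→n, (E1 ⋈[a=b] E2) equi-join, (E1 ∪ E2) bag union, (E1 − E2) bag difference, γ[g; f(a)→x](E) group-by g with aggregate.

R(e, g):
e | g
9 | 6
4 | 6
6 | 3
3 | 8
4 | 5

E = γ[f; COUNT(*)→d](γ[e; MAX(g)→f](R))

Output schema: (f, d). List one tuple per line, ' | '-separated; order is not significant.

Stepwise |·|:
  R → 5
  γ[e; MAX(g)→f](R) → 4
  γ[f; COUNT(*)→d](γ[e; MAX(g)→f](R)) → 3

== RESULT ==
f | d
3 | 1
6 | 2
8 | 1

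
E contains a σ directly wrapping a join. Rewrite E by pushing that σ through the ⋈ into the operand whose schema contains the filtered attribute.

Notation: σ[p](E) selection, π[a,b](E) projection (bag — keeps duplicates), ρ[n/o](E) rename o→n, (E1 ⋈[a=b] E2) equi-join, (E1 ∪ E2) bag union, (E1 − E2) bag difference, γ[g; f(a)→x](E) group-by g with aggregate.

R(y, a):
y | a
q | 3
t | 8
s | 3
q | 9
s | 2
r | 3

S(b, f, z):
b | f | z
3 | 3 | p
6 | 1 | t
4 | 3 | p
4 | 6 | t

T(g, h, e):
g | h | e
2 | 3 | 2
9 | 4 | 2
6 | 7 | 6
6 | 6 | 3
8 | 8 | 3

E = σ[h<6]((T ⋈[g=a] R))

σ filters on h, owned by the left side.
E' = (σ[h<6](T) ⋈[g=a] R)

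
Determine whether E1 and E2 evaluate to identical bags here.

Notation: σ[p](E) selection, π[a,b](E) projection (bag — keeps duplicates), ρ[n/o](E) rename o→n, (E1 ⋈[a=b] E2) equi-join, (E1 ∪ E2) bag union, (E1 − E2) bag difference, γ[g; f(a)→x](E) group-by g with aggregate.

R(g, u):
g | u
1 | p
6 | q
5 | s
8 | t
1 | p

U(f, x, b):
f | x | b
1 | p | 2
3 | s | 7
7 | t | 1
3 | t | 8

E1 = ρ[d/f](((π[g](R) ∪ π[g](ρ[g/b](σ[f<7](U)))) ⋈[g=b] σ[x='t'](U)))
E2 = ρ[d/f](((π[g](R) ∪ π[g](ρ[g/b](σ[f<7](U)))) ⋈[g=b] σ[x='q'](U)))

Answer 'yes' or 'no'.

E1 stepwise |·|:
  R → 5
  π[g](R) → 5
  U → 4
  σ[f<7](U) → 3
  ρ[g/b](σ[f<7](U)) → 3
  π[g](ρ[g/b](σ[f<7](U))) → 3
  (π[g](R) ∪ π[g](ρ[g/b](σ[f<7](U)))) → 8
  U → 4
  σ[x='t'](U) → 2
  ((π[g](R) ∪ π[g](ρ[g/b](σ[f<7](U)))) ⋈[g=b] σ[x='t'](U)) → 4
  ρ[d/f](((π[g](R) ∪ π[g](ρ[g/b](σ[f<7](U)))) ⋈[g=b] σ[x='t'](U))) → 4
E2 stepwise |·|:
  R → 5
  π[g](R) → 5
  U → 4
  σ[f<7](U) → 3
  ρ[g/b](σ[f<7](U)) → 3
  π[g](ρ[g/b](σ[f<7](U))) → 3
  (π[g](R) ∪ π[g](ρ[g/b](σ[f<7](U)))) → 8
  U → 4
  σ[x='q'](U) → 0
  ((π[g](R) ∪ π[g](ρ[g/b](σ[f<7](U)))) ⋈[g=b] σ[x='q'](U)) → 0
  ρ[d/f](((π[g](R) ∪ π[g](ρ[g/b](σ[f<7](U)))) ⋈[g=b] σ[x='q'](U))) → 0

E1 result:
g | d | x | b
1 | 7 | t | 1
1 | 7 | t | 1
8 | 3 | t | 8
8 | 3 | t | 8
E2 result:
g | d | x | b
(0 rows)
Witness: (8, 3, 't', 8) appears 2× in E1 but 0× in E2.

no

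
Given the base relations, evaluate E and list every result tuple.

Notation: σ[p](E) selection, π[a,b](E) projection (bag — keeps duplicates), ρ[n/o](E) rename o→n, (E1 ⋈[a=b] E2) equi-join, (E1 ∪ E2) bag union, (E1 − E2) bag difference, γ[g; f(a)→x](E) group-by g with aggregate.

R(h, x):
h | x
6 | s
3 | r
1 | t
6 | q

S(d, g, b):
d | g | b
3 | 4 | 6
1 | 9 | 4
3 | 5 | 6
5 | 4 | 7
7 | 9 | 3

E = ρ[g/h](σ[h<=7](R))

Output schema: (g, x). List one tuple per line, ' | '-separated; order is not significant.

Subexpression sizes:
  R → 4
  σ[h<=7](R) → 4
  ρ[g/h](σ[h<=7](R)) → 4

== RESULT ==
g | x
1 | t
3 | r
6 | q
6 | s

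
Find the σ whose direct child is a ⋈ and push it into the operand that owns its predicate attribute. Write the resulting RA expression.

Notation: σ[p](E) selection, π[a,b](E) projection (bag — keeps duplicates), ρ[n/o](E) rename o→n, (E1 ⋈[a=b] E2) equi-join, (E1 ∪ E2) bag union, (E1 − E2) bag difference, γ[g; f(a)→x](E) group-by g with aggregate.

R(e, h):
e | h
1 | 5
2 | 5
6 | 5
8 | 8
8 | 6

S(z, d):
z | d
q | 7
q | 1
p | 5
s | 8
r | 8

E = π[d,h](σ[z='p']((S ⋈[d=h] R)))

σ filters on z, owned by the left side.
E' = π[d,h]((σ[z='p'](S) ⋈[d=h] R))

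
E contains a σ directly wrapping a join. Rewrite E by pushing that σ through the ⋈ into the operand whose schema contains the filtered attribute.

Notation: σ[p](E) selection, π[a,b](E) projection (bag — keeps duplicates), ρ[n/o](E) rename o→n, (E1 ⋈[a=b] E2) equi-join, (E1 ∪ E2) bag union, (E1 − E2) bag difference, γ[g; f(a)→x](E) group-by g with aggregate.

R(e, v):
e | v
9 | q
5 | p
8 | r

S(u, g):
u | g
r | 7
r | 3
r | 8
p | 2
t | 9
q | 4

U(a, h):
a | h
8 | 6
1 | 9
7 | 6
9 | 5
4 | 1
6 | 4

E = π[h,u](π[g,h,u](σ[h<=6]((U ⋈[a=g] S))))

σ filters on h, owned by the left side.
E' = π[h,u](π[g,h,u]((σ[h<=6](U) ⋈[a=g] S)))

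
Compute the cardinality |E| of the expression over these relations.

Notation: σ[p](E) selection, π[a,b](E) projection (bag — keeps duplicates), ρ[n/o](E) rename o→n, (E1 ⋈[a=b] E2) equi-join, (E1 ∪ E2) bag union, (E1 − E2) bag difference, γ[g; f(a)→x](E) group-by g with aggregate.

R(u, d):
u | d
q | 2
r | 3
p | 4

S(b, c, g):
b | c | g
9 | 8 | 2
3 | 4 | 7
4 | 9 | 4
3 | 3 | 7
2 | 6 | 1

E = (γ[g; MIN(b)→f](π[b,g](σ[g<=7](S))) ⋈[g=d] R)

Subexpression sizes:
  S → 5
  σ[g<=7](S) → 5
  π[b,g](σ[g<=7](S)) → 5
  γ[g; MIN(b)→f](π[b,g](σ[g<=7](S))) → 4
  R → 3
  (γ[g; MIN(b)→f](π[b,g](σ[g<=7](S))) ⋈[g=d] R) → 2

|E| = 2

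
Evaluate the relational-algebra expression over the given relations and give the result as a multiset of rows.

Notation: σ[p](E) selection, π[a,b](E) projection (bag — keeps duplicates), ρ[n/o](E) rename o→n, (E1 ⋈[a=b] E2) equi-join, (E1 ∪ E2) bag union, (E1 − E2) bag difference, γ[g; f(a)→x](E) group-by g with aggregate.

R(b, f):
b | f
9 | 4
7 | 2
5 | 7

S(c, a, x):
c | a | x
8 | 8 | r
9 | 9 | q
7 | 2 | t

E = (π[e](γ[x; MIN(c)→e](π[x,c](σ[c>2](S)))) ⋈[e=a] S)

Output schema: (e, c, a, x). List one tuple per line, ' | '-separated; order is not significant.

Per-node cardinality:
  S → 3
  σ[c>2](S) → 3
  π[x,c](σ[c>2](S)) → 3
  γ[x; MIN(c)→e](π[x,c](σ[c>2](S))) → 3
  π[e](γ[x; MIN(c)→e](π[x,c](σ[c>2](S)))) → 3
  S → 3
  (π[e](γ[x; MIN(c)→e](π[x,c](σ[c>2](S)))) ⋈[e=a] S) → 2

== RESULT ==
e | c | a | x
8 | 8 | 8 | r
9 | 9 | 9 | q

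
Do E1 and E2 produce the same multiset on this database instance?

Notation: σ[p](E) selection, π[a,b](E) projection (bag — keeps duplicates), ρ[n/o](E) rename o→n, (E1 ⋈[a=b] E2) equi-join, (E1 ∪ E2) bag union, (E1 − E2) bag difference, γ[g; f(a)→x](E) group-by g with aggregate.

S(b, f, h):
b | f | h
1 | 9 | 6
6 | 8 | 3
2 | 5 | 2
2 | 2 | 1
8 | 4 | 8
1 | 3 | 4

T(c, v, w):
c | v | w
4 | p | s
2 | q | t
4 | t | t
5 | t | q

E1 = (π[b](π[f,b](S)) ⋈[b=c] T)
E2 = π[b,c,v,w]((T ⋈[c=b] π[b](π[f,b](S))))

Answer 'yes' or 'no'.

E1 subexpression sizes:
  S → 6
  π[f,b](S) → 6
  π[b](π[f,b](S)) → 6
  T → 4
  (π[b](π[f,b](S)) ⋈[b=c] T) → 2
E2 subexpression sizes:
  T → 4
  S → 6
  π[f,b](S) → 6
  π[b](π[f,b](S)) → 6
  (T ⋈[c=b] π[b](π[f,b](S))) → 2
  π[b,c,v,w]((T ⋈[c=b] π[b](π[f,b](S)))) → 2

E1 and E2 produce the same multiset:
b | c | v | w
2 | 2 | q | t
2 | 2 | q | t

yes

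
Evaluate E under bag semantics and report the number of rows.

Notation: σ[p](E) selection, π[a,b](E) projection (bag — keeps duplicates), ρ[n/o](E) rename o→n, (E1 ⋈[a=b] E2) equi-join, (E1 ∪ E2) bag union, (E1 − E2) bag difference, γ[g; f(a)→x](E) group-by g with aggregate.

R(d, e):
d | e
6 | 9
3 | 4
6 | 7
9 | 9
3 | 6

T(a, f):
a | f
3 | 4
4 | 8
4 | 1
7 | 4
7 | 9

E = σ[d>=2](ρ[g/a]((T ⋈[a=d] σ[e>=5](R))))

Stepwise |·|:
  T → 5
  R → 5
  σ[e>=5](R) → 4
  (T ⋈[a=d] σ[e>=5](R)) → 1
  ρ[g/a]((T ⋈[a=d] σ[e>=5](R))) → 1
  σ[d>=2](ρ[g/a]((T ⋈[a=d] σ[e>=5](R)))) → 1

|E| = 1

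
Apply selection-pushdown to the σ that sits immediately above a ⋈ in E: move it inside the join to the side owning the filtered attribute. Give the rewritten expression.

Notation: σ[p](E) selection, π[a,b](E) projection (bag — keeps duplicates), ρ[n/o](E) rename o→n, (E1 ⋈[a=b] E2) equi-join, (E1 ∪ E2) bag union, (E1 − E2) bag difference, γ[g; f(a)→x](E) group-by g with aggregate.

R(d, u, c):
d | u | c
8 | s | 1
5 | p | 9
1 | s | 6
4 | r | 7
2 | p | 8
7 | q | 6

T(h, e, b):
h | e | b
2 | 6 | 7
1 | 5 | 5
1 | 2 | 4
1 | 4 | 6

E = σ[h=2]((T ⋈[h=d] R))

σ filters on h, owned by the left side.
E' = (σ[h=2](T) ⋈[h=d] R)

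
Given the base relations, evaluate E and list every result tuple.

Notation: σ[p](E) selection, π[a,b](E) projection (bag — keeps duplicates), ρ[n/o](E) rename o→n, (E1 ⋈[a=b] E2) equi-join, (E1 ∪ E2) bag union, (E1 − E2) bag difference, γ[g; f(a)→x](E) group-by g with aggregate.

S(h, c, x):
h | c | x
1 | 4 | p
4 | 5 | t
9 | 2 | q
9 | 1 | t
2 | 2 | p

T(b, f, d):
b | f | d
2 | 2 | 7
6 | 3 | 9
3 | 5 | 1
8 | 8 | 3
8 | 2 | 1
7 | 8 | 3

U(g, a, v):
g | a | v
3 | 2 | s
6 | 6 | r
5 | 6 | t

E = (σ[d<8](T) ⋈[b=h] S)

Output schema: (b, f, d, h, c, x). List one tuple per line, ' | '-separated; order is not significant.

Subexpression sizes:
  T → 6
  σ[d<8](T) → 5
  S → 5
  (σ[d<8](T) ⋈[b=h] S) → 1

== RESULT ==
b | f | d | h | c | x
2 | 2 | 7 | 2 | 2 | p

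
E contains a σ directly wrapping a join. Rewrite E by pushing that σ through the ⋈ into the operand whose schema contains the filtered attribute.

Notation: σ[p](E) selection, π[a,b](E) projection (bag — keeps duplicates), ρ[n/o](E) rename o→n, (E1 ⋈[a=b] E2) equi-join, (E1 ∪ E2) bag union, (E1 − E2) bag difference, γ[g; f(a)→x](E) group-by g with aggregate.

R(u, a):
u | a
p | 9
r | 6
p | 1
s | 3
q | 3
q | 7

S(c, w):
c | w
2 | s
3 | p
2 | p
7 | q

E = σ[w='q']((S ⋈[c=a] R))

σ filters on w, owned by the left side.
E' = (σ[w='q'](S) ⋈[c=a] R)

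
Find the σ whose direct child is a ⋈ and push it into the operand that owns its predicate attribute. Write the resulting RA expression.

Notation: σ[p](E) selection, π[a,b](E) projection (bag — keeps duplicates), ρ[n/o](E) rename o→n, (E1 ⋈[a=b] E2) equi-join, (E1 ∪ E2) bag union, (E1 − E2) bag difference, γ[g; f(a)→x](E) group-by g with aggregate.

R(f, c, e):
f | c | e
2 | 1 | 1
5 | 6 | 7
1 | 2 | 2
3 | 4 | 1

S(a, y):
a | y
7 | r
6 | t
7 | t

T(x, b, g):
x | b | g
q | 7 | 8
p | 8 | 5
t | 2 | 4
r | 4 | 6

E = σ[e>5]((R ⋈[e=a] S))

σ filters on e, owned by the left side.
E' = (σ[e>5](R) ⋈[e=a] S)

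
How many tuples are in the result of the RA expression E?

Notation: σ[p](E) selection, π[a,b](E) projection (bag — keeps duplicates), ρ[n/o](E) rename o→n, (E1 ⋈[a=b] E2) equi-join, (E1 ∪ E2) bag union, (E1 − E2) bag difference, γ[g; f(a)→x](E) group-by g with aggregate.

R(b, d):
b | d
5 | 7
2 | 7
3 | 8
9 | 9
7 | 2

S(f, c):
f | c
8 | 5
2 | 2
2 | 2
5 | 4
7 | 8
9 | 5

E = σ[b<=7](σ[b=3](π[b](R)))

Row counts bottom-up:
  R → 5
  π[b](R) → 5
  σ[b=3](π[b](R)) → 1
  σ[b<=7](σ[b=3](π[b](R))) → 1

|E| = 1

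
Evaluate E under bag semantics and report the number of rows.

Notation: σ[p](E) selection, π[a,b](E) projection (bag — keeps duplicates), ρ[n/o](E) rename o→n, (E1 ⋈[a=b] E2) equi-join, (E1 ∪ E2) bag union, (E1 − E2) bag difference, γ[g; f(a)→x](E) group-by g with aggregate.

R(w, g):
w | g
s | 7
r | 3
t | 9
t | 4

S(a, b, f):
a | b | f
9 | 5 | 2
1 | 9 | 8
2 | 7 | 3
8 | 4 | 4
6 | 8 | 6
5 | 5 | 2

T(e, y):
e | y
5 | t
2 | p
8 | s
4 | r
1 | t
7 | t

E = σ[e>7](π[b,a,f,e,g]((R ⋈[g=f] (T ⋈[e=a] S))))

Per-node cardinality:
  R → 4
  T → 6
  S → 6
  (T ⋈[e=a] S) → 4
  (R ⋈[g=f] (T ⋈[e=a] S)) → 2
  π[b,a,f,e,g]((R ⋈[g=f] (T ⋈[e=a] S))) → 2
  σ[e>7](π[b,a,f,e,g]((R ⋈[g=f] (T ⋈[e=a] S)))) → 1

|E| = 1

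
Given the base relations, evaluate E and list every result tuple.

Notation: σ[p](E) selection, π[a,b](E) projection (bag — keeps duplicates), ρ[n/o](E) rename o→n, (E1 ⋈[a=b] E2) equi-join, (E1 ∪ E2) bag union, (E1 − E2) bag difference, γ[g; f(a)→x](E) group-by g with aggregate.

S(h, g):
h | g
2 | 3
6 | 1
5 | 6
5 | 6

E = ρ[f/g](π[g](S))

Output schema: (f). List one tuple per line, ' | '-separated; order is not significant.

Stepwise |·|:
  S → 4
  π[g](S) → 4
  ρ[f/g](π[g](S)) → 4

== RESULT ==
f
1
3
6
6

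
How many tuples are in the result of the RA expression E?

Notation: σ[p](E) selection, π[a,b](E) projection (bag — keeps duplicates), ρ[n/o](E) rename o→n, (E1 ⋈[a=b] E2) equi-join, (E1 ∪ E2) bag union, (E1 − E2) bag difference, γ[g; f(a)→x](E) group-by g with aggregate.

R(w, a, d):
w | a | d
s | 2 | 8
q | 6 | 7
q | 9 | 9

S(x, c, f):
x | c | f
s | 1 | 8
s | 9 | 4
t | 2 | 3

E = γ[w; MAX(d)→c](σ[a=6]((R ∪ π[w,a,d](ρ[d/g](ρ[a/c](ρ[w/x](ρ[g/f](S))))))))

Row counts bottom-up:
  R → 3
  S → 3
  ρ[g/f](S) → 3
  ρ[w/x](ρ[g/f](S)) → 3
  ρ[a/c](ρ[w/x](ρ[g/f](S))) → 3
  ρ[d/g](ρ[a/c](ρ[w/x](ρ[g/f](S)))) → 3
  π[w,a,d](ρ[d/g](ρ[a/c](ρ[w/x](ρ[g/f](S))))) → 3
  (R ∪ π[w,a,d](ρ[d/g](ρ[a/c](ρ[w/x](ρ[g/f](S)))))) → 6
  σ[a=6]((R ∪ π[w,a,d](ρ[d/g](ρ[a/c](ρ[w/x](ρ[g/f](S))))))) → 1
  γ[w; MAX(d)→c](σ[a=6]((R ∪ π[w,a,d](ρ[d/g](ρ[a/c](ρ[w/x](ρ[g/f](S)))))))) → 1

|E| = 1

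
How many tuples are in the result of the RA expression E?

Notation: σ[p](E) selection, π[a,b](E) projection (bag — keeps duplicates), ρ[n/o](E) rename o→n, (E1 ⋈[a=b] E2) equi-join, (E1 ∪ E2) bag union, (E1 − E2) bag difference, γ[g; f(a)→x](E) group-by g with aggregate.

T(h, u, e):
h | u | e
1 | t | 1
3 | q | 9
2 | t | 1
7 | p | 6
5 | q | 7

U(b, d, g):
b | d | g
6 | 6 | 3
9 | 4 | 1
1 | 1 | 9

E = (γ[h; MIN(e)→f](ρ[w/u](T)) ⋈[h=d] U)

Per-node cardinality:
  T → 5
  ρ[w/u](T) → 5
  γ[h; MIN(e)→f](ρ[w/u](T)) → 5
  U → 3
  (γ[h; MIN(e)→f](ρ[w/u](T)) ⋈[h=d] U) → 1

|E| = 1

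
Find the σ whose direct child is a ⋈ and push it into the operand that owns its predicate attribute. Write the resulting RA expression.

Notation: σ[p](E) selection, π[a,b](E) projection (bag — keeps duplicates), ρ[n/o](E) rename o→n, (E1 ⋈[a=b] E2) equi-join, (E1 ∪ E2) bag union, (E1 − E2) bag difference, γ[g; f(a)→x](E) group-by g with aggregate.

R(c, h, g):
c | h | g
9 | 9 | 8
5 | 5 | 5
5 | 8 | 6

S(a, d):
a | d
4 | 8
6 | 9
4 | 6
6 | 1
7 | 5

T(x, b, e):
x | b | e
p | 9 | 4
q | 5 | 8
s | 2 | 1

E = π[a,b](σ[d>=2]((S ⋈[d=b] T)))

σ filters on d, owned by the left side.
E' = π[a,b]((σ[d>=2](S) ⋈[d=b] T))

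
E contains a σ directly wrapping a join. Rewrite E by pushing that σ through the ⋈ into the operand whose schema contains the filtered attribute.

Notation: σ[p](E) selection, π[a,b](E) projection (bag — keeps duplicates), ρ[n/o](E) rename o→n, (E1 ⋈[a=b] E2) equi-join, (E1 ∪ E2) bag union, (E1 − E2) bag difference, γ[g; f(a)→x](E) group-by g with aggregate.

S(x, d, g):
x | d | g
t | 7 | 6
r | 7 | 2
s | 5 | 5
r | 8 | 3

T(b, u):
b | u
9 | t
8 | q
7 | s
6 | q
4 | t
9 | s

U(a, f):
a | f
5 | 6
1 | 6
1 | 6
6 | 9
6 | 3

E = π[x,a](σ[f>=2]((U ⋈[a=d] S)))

σ filters on f, owned by the left side.
E' = π[x,a]((σ[f>=2](U) ⋈[a=d] S))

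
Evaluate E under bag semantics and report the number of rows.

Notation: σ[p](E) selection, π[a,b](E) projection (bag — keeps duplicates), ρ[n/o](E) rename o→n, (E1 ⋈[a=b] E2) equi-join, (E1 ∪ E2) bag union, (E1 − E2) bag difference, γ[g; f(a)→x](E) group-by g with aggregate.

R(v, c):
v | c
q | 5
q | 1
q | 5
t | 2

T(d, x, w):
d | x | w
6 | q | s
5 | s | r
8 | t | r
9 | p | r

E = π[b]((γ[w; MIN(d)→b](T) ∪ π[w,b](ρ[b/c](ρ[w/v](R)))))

Per-node cardinality:
  T → 4
  γ[w; MIN(d)→b](T) → 2
  R → 4
  ρ[w/v](R) → 4
  ρ[b/c](ρ[w/v](R)) → 4
  π[w,b](ρ[b/c](ρ[w/v](R))) → 4
  (γ[w; MIN(d)→b](T) ∪ π[w,b](ρ[b/c](ρ[w/v](R)))) → 6
  π[b]((γ[w; MIN(d)→b](T) ∪ π[w,b](ρ[b/c](ρ[w/v](R))))) → 6

|E| = 6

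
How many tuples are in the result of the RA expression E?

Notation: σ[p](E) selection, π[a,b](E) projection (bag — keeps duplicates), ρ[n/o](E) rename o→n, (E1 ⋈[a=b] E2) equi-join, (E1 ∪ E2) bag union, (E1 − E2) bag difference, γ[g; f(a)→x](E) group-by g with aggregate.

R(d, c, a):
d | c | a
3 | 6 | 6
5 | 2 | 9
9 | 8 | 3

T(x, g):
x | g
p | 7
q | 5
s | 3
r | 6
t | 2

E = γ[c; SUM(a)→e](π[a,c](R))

Per-node cardinality:
  R → 3
  π[a,c](R) → 3
  γ[c; SUM(a)→e](π[a,c](R)) → 3

|E| = 3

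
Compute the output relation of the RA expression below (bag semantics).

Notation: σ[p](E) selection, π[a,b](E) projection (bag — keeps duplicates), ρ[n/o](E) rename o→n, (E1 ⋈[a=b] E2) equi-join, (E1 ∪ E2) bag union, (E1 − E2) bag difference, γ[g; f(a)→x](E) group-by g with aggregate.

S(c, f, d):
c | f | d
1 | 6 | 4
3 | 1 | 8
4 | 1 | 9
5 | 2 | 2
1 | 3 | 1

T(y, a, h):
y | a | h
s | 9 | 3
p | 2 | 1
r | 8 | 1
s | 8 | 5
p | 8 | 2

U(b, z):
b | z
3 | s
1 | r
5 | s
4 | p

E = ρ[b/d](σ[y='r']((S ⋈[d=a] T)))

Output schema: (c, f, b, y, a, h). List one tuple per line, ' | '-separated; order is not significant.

Row counts bottom-up:
  S → 5
  T → 5
  (S ⋈[d=a] T) → 5
  σ[y='r']((S ⋈[d=a] T)) → 1
  ρ[b/d](σ[y='r']((S ⋈[d=a] T))) → 1

== RESULT ==
c | f | b | y | a | h
3 | 1 | 8 | r | 8 | 1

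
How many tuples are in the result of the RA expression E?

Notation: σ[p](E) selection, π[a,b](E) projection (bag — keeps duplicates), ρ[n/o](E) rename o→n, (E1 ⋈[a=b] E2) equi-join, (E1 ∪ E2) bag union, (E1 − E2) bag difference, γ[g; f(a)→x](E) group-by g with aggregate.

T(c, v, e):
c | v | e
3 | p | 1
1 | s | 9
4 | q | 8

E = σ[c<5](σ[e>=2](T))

Stepwise |·|:
  T → 3
  σ[e>=2](T) → 2
  σ[c<5](σ[e>=2](T)) → 2

|E| = 2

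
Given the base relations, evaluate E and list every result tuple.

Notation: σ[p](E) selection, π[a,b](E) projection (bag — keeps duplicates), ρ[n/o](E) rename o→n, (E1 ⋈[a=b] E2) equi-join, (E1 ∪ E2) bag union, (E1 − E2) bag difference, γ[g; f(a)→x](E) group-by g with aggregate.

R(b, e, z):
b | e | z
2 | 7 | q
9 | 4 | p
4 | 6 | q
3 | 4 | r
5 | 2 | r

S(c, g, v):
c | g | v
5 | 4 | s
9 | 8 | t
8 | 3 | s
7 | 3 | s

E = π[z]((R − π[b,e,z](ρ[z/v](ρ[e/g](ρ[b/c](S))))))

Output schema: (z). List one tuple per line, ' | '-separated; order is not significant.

Row counts bottom-up:
  R → 5
  S → 4
  ρ[b/c](S) → 4
  ρ[e/g](ρ[b/c](S)) → 4
  ρ[z/v](ρ[e/g](ρ[b/c](S))) → 4
  π[b,e,z](ρ[z/v](ρ[e/g](ρ[b/c](S)))) → 4
  (R − π[b,e,z](ρ[z/v](ρ[e/g](ρ[b/c](S))))) → 5
  π[z]((R − π[b,e,z](ρ[z/v](ρ[e/g](ρ[b/c](S)))))) → 5

== RESULT ==
z
p
q
q
r
r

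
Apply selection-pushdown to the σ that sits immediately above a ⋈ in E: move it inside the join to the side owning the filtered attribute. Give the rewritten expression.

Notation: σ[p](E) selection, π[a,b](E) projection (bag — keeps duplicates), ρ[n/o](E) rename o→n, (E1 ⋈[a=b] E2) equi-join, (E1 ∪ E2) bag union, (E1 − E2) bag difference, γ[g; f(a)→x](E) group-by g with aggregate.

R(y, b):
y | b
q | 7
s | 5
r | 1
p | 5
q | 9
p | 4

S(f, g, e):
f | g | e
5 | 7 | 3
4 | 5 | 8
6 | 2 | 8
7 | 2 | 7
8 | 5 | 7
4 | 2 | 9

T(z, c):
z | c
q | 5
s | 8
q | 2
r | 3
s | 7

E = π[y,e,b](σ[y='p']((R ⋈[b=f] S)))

σ filters on y, owned by the left side.
E' = π[y,e,b]((σ[y='p'](R) ⋈[b=f] S))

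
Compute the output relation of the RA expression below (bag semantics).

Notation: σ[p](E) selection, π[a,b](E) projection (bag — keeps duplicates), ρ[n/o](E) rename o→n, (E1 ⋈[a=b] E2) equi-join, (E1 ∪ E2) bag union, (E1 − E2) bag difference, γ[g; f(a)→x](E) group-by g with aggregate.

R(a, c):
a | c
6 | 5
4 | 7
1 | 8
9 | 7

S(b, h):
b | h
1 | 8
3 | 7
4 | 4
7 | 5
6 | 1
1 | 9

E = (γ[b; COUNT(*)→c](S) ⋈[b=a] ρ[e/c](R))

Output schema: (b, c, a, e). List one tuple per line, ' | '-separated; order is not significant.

Per-node cardinality:
  S → 6
  γ[b; COUNT(*)→c](S) → 5
  R → 4
  ρ[e/c](R) → 4
  (γ[b; COUNT(*)→c](S) ⋈[b=a] ρ[e/c](R)) → 3

== RESULT ==
b | c | a | e
1 | 2 | 1 | 8
4 | 1 | 4 | 7
6 | 1 | 6 | 5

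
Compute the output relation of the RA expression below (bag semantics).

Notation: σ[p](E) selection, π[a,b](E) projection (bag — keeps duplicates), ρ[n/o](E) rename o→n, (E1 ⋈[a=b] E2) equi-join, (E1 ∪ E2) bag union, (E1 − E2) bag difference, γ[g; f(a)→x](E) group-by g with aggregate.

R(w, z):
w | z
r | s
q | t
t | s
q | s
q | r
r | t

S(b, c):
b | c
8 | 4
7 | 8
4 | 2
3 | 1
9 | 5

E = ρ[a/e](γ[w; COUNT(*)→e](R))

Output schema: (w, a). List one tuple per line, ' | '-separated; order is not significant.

Stepwise |·|:
  R → 6
  γ[w; COUNT(*)→e](R) → 3
  ρ[a/e](γ[w; COUNT(*)→e](R)) → 3

== RESULT ==
w | a
q | 3
r | 2
t | 1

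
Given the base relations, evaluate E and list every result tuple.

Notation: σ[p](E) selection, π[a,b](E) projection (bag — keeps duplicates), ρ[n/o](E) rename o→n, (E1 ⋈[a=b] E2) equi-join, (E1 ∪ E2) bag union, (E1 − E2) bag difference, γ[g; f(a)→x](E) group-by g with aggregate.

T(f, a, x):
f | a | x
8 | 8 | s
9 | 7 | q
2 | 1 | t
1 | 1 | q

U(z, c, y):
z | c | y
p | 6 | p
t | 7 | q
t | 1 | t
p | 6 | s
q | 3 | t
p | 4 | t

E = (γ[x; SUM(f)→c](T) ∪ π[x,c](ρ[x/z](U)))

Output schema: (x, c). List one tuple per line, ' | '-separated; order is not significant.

Row counts bottom-up:
  T → 4
  γ[x; SUM(f)→c](T) → 3
  U → 6
  ρ[x/z](U) → 6
  π[x,c](ρ[x/z](U)) → 6
  (γ[x; SUM(f)→c](T) ∪ π[x,c](ρ[x/z](U))) → 9

== RESULT ==
x | c
p | 4
p | 6
p | 6
q | 3
q | 10
s | 8
t | 1
t | 2
t | 7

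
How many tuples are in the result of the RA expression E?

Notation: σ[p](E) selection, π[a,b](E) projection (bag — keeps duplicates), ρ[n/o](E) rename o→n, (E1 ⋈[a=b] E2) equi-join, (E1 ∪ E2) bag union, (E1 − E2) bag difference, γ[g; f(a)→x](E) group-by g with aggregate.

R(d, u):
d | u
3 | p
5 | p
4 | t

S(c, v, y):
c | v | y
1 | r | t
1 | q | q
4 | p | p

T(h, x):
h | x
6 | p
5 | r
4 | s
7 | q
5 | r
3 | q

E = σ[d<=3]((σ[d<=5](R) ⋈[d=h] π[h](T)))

Stepwise |·|:
  R → 3
  σ[d<=5](R) → 3
  T → 6
  π[h](T) → 6
  (σ[d<=5](R) ⋈[d=h] π[h](T)) → 4
  σ[d<=3]((σ[d<=5](R) ⋈[d=h] π[h](T))) → 1

|E| = 1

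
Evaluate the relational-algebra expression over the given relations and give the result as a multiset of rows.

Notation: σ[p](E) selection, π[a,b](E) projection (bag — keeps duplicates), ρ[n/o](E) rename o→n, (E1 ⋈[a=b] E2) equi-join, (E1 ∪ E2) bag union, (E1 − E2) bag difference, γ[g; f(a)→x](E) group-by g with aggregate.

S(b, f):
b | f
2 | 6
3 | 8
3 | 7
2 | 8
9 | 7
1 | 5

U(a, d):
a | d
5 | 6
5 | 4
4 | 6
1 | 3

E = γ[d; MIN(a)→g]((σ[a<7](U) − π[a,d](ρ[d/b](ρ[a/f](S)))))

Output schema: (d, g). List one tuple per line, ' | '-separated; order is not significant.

Row counts bottom-up:
  U → 4
  σ[a<7](U) → 4
  S → 6
  ρ[a/f](S) → 6
  ρ[d/b](ρ[a/f](S)) → 6
  π[a,d](ρ[d/b](ρ[a/f](S))) → 6
  (σ[a<7](U) − π[a,d](ρ[d/b](ρ[a/f](S)))) → 4
  γ[d; MIN(a)→g]((σ[a<7](U) − π[a,d](ρ[d/b](ρ[a/f](S))))) → 3

== RESULT ==
d | g
3 | 1
4 | 5
6 | 4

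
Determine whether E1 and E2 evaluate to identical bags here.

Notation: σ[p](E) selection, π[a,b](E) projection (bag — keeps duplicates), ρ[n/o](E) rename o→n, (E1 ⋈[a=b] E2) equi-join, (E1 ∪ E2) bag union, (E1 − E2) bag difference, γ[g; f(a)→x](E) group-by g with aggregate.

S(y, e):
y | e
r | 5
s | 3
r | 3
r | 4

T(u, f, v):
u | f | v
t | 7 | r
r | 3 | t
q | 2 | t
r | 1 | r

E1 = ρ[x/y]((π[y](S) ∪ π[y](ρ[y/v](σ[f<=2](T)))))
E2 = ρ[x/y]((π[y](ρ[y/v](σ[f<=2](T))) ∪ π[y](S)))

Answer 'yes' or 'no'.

E1 per-node cardinality:
  S → 4
  π[y](S) → 4
  T → 4
  σ[f<=2](T) → 2
  ρ[y/v](σ[f<=2](T)) → 2
  π[y](ρ[y/v](σ[f<=2](T))) → 2
  (π[y](S) ∪ π[y](ρ[y/v](σ[f<=2](T)))) → 6
  ρ[x/y]((π[y](S) ∪ π[y](ρ[y/v](σ[f<=2](T))))) → 6
E2 per-node cardinality:
  T → 4
  σ[f<=2](T) → 2
  ρ[y/v](σ[f<=2](T)) → 2
  π[y](ρ[y/v](σ[f<=2](T))) → 2
  S → 4
  π[y](S) → 4
  (π[y](ρ[y/v](σ[f<=2](T))) ∪ π[y](S)) → 6
  ρ[x/y]((π[y](ρ[y/v](σ[f<=2](T))) ∪ π[y](S))) → 6

E1 and E2 produce the same multiset:
x
r
r
r
r
s
t

yes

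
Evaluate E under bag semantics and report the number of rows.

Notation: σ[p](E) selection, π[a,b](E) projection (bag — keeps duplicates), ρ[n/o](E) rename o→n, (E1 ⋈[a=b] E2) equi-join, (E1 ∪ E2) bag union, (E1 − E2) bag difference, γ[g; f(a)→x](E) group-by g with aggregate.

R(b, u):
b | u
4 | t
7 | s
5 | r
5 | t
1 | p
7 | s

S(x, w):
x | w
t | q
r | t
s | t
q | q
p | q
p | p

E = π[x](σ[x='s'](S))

Subexpression sizes:
  S → 6
  σ[x='s'](S) → 1
  π[x](σ[x='s'](S)) → 1

|E| = 1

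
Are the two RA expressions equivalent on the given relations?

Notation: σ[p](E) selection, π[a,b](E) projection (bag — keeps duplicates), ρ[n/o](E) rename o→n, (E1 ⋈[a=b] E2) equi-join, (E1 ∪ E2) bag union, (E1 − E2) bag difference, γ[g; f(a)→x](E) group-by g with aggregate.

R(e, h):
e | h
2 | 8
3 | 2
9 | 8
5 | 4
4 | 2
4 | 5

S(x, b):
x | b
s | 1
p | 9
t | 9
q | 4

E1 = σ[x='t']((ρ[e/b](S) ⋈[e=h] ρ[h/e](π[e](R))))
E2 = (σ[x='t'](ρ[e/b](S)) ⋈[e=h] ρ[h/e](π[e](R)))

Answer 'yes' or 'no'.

E1 row counts bottom-up:
  S → 4
  ρ[e/b](S) → 4
  R → 6
  π[e](R) → 6
  ρ[h/e](π[e](R)) → 6
  (ρ[e/b](S) ⋈[e=h] ρ[h/e](π[e](R))) → 4
  σ[x='t']((ρ[e/b](S) ⋈[e=h] ρ[h/e](π[e](R)))) → 1
E2 row counts bottom-up:
  S → 4
  ρ[e/b](S) → 4
  σ[x='t'](ρ[e/b](S)) → 1
  R → 6
  π[e](R) → 6
  ρ[h/e](π[e](R)) → 6
  (σ[x='t'](ρ[e/b](S)) ⋈[e=h] ρ[h/e](π[e](R))) → 1

E1 and E2 produce the same multiset:
x | e | h
t | 9 | 9

yes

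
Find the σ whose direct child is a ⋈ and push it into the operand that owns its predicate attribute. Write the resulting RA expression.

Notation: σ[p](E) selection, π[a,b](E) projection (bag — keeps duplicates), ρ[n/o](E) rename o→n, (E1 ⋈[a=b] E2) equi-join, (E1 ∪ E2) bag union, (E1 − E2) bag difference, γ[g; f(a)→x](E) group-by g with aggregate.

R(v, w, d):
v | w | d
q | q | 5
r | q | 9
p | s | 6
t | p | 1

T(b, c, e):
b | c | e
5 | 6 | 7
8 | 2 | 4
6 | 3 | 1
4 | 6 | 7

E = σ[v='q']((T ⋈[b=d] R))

σ filters on v, owned by the right side.
E' = (T ⋈[b=d] σ[v='q'](R))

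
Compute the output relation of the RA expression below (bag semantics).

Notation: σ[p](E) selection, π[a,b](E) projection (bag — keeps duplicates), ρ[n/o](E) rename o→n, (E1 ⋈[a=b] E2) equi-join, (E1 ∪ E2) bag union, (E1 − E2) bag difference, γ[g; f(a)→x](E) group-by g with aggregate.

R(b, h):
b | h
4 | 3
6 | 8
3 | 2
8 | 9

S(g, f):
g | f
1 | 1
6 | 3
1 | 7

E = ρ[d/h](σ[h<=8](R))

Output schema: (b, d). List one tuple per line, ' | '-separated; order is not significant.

Subexpression sizes:
  R → 4
  σ[h<=8](R) → 3
  ρ[d/h](σ[h<=8](R)) → 3

== RESULT ==
b | d
3 | 2
4 | 3
6 | 8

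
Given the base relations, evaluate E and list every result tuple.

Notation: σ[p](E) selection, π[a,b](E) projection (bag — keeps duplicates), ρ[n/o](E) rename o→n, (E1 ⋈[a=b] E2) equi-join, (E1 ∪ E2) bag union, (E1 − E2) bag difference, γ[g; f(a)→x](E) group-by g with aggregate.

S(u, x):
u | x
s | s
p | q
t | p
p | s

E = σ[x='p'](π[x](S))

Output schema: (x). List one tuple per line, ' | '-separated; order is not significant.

Row counts bottom-up:
  S → 4
  π[x](S) → 4
  σ[x='p'](π[x](S)) → 1

== RESULT ==
x
p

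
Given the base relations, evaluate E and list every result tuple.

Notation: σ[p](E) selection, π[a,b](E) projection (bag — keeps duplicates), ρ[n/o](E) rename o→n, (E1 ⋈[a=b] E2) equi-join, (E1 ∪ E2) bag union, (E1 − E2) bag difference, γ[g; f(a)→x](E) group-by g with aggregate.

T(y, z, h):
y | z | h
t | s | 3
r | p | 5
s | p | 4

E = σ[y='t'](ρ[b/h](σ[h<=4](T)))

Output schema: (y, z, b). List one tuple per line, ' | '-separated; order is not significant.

Per-node cardinality:
  T → 3
  σ[h<=4](T) → 2
  ρ[b/h](σ[h<=4](T)) → 2
  σ[y='t'](ρ[b/h](σ[h<=4](T))) → 1

== RESULT ==
y | z | b
t | s | 3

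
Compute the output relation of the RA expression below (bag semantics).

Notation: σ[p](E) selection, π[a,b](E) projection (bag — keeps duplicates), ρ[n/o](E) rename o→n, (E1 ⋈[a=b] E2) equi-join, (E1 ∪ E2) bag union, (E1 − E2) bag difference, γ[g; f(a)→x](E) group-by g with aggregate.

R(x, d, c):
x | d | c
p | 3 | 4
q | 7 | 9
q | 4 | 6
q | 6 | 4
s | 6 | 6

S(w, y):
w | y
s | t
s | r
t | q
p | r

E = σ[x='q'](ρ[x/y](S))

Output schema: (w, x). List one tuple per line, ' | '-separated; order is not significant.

Subexpression sizes:
  S → 4
  ρ[x/y](S) → 4
  σ[x='q'](ρ[x/y](S)) → 1

== RESULT ==
w | x
t | q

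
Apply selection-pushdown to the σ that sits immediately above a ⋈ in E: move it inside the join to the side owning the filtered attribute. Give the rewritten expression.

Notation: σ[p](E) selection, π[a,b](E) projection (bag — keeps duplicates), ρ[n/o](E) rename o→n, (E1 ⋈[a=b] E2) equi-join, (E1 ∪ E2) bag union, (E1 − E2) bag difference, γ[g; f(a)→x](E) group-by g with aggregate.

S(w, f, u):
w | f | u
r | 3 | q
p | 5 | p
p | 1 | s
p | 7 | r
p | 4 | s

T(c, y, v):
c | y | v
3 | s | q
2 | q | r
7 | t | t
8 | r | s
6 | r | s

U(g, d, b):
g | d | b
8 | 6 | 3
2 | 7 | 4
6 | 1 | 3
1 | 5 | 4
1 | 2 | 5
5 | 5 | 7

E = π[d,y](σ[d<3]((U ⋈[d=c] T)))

σ filters on d, owned by the left side.
E' = π[d,y]((σ[d<3](U) ⋈[d=c] T))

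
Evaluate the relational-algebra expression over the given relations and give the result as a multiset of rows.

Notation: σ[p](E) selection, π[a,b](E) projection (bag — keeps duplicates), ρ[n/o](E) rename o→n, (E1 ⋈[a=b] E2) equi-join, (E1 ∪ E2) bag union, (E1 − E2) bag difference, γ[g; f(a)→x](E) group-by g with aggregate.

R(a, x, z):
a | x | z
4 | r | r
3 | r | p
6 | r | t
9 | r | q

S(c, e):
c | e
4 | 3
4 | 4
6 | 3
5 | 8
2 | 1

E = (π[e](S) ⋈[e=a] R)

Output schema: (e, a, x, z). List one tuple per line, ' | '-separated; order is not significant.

Stepwise |·|:
  S → 5
  π[e](S) → 5
  R → 4
  (π[e](S) ⋈[e=a] R) → 3

== RESULT ==
e | a | x | z
3 | 3 | r | p
3 | 3 | r | p
4 | 4 | r | r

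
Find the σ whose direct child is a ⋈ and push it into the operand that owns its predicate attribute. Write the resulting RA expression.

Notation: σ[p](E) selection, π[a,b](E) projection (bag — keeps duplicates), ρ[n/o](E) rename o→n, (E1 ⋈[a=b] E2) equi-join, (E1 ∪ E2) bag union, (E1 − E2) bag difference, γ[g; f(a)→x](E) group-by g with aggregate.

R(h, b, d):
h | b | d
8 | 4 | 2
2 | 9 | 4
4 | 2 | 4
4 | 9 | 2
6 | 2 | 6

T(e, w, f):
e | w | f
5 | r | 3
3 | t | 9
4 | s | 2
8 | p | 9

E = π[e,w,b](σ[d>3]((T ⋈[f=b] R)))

σ filters on d, owned by the right side.
E' = π[e,w,b]((T ⋈[f=b] σ[d>3](R)))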